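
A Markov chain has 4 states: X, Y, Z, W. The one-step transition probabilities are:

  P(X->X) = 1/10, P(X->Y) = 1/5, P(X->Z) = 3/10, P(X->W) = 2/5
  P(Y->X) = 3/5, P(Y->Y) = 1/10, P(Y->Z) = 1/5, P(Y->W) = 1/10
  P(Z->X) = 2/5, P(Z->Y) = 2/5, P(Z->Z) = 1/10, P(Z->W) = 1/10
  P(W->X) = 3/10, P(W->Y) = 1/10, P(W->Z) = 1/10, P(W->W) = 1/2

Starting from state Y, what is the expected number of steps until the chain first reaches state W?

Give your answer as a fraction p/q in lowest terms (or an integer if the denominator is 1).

Let h_i = expected steps to first reach W from state i.
Boundary: h_W = 0.
First-step equations for the other states:
  h_X = 1 + 1/10*h_X + 1/5*h_Y + 3/10*h_Z + 2/5*h_W
  h_Y = 1 + 3/5*h_X + 1/10*h_Y + 1/5*h_Z + 1/10*h_W
  h_Z = 1 + 2/5*h_X + 2/5*h_Y + 1/10*h_Z + 1/10*h_W

Substituting h_W = 0 and rearranging gives the linear system (I - Q) h = 1:
  [9/10, -1/5, -3/10] . (h_X, h_Y, h_Z) = 1
  [-3/5, 9/10, -1/5] . (h_X, h_Y, h_Z) = 1
  [-2/5, -2/5, 9/10] . (h_X, h_Y, h_Z) = 1

Solving yields:
  h_X = 1340/353
  h_Y = 1670/353
  h_Z = 1730/353

Starting state is Y, so the expected hitting time is h_Y = 1670/353.

Answer: 1670/353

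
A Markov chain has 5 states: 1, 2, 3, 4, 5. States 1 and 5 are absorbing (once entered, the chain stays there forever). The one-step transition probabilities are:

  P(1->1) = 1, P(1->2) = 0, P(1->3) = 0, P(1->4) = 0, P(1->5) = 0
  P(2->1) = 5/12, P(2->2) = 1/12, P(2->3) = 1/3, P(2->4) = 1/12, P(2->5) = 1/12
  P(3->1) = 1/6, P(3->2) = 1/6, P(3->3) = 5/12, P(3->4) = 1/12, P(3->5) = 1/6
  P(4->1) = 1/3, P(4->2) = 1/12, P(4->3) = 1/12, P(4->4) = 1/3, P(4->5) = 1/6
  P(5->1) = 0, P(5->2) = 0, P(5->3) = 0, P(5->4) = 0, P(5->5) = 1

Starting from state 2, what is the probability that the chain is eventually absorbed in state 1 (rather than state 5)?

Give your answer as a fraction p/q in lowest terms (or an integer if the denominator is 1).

Let a_i = P(absorbed in 1 | start in state i).
Boundary conditions: a_1 = 1, a_5 = 0.
For each transient state i, a_i = sum_j P(i->j) * a_j:
  a_2 = 5/12*a_1 + 1/12*a_2 + 1/3*a_3 + 1/12*a_4 + 1/12*a_5
  a_3 = 1/6*a_1 + 1/6*a_2 + 5/12*a_3 + 1/12*a_4 + 1/6*a_5
  a_4 = 1/3*a_1 + 1/12*a_2 + 1/12*a_3 + 1/3*a_4 + 1/6*a_5

Substituting a_1 = 1 and a_5 = 0, rearrange to (I - Q) a = r where r[i] = P(i -> 1):
  [11/12, -1/3, -1/12] . (a_2, a_3, a_4) = 5/12
  [-1/6, 7/12, -1/12] . (a_2, a_3, a_4) = 1/6
  [-1/12, -1/12, 2/3] . (a_2, a_3, a_4) = 1/3

Solving yields:
  a_2 = 35/48
  a_3 = 311/528
  a_4 = 117/176

Starting state is 2, so the absorption probability is a_2 = 35/48.

Answer: 35/48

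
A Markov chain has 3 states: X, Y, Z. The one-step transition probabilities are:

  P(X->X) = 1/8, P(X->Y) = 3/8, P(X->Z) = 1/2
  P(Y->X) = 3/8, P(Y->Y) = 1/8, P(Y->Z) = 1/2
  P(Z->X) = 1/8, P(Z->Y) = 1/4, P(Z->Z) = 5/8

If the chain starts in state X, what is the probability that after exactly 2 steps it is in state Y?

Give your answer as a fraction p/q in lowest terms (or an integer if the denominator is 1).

Answer: 7/32

Derivation:
Computing P^2 by repeated multiplication:
P^1 =
  X: [1/8, 3/8, 1/2]
  Y: [3/8, 1/8, 1/2]
  Z: [1/8, 1/4, 5/8]
P^2 =
  X: [7/32, 7/32, 9/16]
  Y: [5/32, 9/32, 9/16]
  Z: [3/16, 15/64, 37/64]

(P^2)[X -> Y] = 7/32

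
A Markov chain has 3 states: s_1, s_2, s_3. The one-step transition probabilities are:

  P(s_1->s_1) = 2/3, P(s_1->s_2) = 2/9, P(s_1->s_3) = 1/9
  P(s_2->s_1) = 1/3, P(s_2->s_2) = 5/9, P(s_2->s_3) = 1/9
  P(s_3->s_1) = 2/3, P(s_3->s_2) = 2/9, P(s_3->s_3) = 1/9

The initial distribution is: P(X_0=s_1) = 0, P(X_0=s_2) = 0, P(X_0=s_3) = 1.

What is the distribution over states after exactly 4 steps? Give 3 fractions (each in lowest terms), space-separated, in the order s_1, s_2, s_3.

Propagating the distribution step by step (d_{t+1} = d_t * P):
d_0 = (s_1=0, s_2=0, s_3=1)
  d_1[s_1] = 0*2/3 + 0*1/3 + 1*2/3 = 2/3
  d_1[s_2] = 0*2/9 + 0*5/9 + 1*2/9 = 2/9
  d_1[s_3] = 0*1/9 + 0*1/9 + 1*1/9 = 1/9
d_1 = (s_1=2/3, s_2=2/9, s_3=1/9)
  d_2[s_1] = 2/3*2/3 + 2/9*1/3 + 1/9*2/3 = 16/27
  d_2[s_2] = 2/3*2/9 + 2/9*5/9 + 1/9*2/9 = 8/27
  d_2[s_3] = 2/3*1/9 + 2/9*1/9 + 1/9*1/9 = 1/9
d_2 = (s_1=16/27, s_2=8/27, s_3=1/9)
  d_3[s_1] = 16/27*2/3 + 8/27*1/3 + 1/9*2/3 = 46/81
  d_3[s_2] = 16/27*2/9 + 8/27*5/9 + 1/9*2/9 = 26/81
  d_3[s_3] = 16/27*1/9 + 8/27*1/9 + 1/9*1/9 = 1/9
d_3 = (s_1=46/81, s_2=26/81, s_3=1/9)
  d_4[s_1] = 46/81*2/3 + 26/81*1/3 + 1/9*2/3 = 136/243
  d_4[s_2] = 46/81*2/9 + 26/81*5/9 + 1/9*2/9 = 80/243
  d_4[s_3] = 46/81*1/9 + 26/81*1/9 + 1/9*1/9 = 1/9
d_4 = (s_1=136/243, s_2=80/243, s_3=1/9)

Answer: 136/243 80/243 1/9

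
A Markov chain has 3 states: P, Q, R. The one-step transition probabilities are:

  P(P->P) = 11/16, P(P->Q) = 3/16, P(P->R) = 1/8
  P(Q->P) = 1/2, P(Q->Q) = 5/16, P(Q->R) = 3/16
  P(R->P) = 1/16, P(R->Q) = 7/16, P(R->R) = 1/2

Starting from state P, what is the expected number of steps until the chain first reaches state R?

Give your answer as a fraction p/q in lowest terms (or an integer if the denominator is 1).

Let h_i = expected steps to first reach R from state i.
Boundary: h_R = 0.
First-step equations for the other states:
  h_P = 1 + 11/16*h_P + 3/16*h_Q + 1/8*h_R
  h_Q = 1 + 1/2*h_P + 5/16*h_Q + 3/16*h_R

Substituting h_R = 0 and rearranging gives the linear system (I - Q) h = 1:
  [5/16, -3/16] . (h_P, h_Q) = 1
  [-1/2, 11/16] . (h_P, h_Q) = 1

Solving yields:
  h_P = 224/31
  h_Q = 208/31

Starting state is P, so the expected hitting time is h_P = 224/31.

Answer: 224/31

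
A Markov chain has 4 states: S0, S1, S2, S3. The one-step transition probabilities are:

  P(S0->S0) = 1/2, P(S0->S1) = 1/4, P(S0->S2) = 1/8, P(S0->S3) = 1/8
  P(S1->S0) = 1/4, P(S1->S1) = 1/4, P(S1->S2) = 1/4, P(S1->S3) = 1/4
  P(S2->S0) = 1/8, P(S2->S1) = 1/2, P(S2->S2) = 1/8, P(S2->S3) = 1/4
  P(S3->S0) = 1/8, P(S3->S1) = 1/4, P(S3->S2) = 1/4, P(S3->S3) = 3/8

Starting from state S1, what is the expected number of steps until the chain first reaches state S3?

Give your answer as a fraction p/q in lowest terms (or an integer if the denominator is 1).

Answer: 212/45

Derivation:
Let h_i = expected steps to first reach S3 from state i.
Boundary: h_S3 = 0.
First-step equations for the other states:
  h_S0 = 1 + 1/2*h_S0 + 1/4*h_S1 + 1/8*h_S2 + 1/8*h_S3
  h_S1 = 1 + 1/4*h_S0 + 1/4*h_S1 + 1/4*h_S2 + 1/4*h_S3
  h_S2 = 1 + 1/8*h_S0 + 1/2*h_S1 + 1/8*h_S2 + 1/4*h_S3

Substituting h_S3 = 0 and rearranging gives the linear system (I - Q) h = 1:
  [1/2, -1/4, -1/8] . (h_S0, h_S1, h_S2) = 1
  [-1/4, 3/4, -1/4] . (h_S0, h_S1, h_S2) = 1
  [-1/8, -1/2, 7/8] . (h_S0, h_S1, h_S2) = 1

Solving yields:
  h_S0 = 248/45
  h_S1 = 212/45
  h_S2 = 208/45

Starting state is S1, so the expected hitting time is h_S1 = 212/45.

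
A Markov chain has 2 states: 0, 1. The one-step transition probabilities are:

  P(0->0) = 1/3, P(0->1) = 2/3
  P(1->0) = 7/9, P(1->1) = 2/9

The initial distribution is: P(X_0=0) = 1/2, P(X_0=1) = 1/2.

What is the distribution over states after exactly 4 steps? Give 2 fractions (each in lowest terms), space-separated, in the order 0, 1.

Answer: 3523/6561 3038/6561

Derivation:
Propagating the distribution step by step (d_{t+1} = d_t * P):
d_0 = (0=1/2, 1=1/2)
  d_1[0] = 1/2*1/3 + 1/2*7/9 = 5/9
  d_1[1] = 1/2*2/3 + 1/2*2/9 = 4/9
d_1 = (0=5/9, 1=4/9)
  d_2[0] = 5/9*1/3 + 4/9*7/9 = 43/81
  d_2[1] = 5/9*2/3 + 4/9*2/9 = 38/81
d_2 = (0=43/81, 1=38/81)
  d_3[0] = 43/81*1/3 + 38/81*7/9 = 395/729
  d_3[1] = 43/81*2/3 + 38/81*2/9 = 334/729
d_3 = (0=395/729, 1=334/729)
  d_4[0] = 395/729*1/3 + 334/729*7/9 = 3523/6561
  d_4[1] = 395/729*2/3 + 334/729*2/9 = 3038/6561
d_4 = (0=3523/6561, 1=3038/6561)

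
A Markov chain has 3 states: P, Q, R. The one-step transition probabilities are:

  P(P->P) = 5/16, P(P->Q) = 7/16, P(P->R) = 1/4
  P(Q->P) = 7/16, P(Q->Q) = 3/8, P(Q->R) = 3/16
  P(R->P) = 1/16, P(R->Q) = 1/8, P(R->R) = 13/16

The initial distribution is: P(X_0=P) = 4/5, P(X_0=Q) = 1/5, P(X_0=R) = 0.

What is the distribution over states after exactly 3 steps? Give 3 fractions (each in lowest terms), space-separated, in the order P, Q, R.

Answer: 2717/10240 1561/5120 4401/10240

Derivation:
Propagating the distribution step by step (d_{t+1} = d_t * P):
d_0 = (P=4/5, Q=1/5, R=0)
  d_1[P] = 4/5*5/16 + 1/5*7/16 + 0*1/16 = 27/80
  d_1[Q] = 4/5*7/16 + 1/5*3/8 + 0*1/8 = 17/40
  d_1[R] = 4/5*1/4 + 1/5*3/16 + 0*13/16 = 19/80
d_1 = (P=27/80, Q=17/40, R=19/80)
  d_2[P] = 27/80*5/16 + 17/40*7/16 + 19/80*1/16 = 49/160
  d_2[Q] = 27/80*7/16 + 17/40*3/8 + 19/80*1/8 = 431/1280
  d_2[R] = 27/80*1/4 + 17/40*3/16 + 19/80*13/16 = 457/1280
d_2 = (P=49/160, Q=431/1280, R=457/1280)
  d_3[P] = 49/160*5/16 + 431/1280*7/16 + 457/1280*1/16 = 2717/10240
  d_3[Q] = 49/160*7/16 + 431/1280*3/8 + 457/1280*1/8 = 1561/5120
  d_3[R] = 49/160*1/4 + 431/1280*3/16 + 457/1280*13/16 = 4401/10240
d_3 = (P=2717/10240, Q=1561/5120, R=4401/10240)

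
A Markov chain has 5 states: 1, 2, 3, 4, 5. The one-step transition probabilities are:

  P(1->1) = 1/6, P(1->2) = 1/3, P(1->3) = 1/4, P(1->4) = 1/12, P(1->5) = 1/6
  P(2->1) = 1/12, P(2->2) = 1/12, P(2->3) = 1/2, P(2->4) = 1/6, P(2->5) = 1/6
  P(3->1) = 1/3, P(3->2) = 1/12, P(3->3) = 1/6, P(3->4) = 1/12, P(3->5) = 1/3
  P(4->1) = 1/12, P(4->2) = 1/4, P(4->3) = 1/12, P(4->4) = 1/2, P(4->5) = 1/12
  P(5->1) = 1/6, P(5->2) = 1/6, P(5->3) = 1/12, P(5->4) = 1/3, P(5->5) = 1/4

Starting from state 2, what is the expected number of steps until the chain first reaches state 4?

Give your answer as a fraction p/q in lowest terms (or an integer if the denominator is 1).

Let h_i = expected steps to first reach 4 from state i.
Boundary: h_4 = 0.
First-step equations for the other states:
  h_1 = 1 + 1/6*h_1 + 1/3*h_2 + 1/4*h_3 + 1/12*h_4 + 1/6*h_5
  h_2 = 1 + 1/12*h_1 + 1/12*h_2 + 1/2*h_3 + 1/6*h_4 + 1/6*h_5
  h_3 = 1 + 1/3*h_1 + 1/12*h_2 + 1/6*h_3 + 1/12*h_4 + 1/3*h_5
  h_5 = 1 + 1/6*h_1 + 1/6*h_2 + 1/12*h_3 + 1/3*h_4 + 1/4*h_5

Substituting h_4 = 0 and rearranging gives the linear system (I - Q) h = 1:
  [5/6, -1/3, -1/4, -1/6] . (h_1, h_2, h_3, h_5) = 1
  [-1/12, 11/12, -1/2, -1/6] . (h_1, h_2, h_3, h_5) = 1
  [-1/3, -1/12, 5/6, -1/3] . (h_1, h_2, h_3, h_5) = 1
  [-1/6, -1/6, -1/12, 3/4] . (h_1, h_2, h_3, h_5) = 1

Solving yields:
  h_1 = 27792/4319
  h_2 = 25812/4319
  h_3 = 27156/4319
  h_5 = 20688/4319

Starting state is 2, so the expected hitting time is h_2 = 25812/4319.

Answer: 25812/4319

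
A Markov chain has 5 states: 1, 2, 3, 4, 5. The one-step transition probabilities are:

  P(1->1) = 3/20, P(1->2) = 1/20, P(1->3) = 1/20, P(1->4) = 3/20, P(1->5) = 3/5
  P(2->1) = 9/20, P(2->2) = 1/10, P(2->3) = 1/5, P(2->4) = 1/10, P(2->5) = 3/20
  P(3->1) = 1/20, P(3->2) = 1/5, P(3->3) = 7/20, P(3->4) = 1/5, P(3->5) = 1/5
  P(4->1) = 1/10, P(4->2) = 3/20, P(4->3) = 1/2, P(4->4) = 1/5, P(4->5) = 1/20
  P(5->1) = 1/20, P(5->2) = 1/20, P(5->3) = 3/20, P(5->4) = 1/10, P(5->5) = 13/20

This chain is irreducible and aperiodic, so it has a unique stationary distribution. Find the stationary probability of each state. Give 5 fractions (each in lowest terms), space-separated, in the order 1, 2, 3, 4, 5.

The stationary distribution satisfies pi = pi * P, i.e.:
  pi_1 = 3/20*pi_1 + 9/20*pi_2 + 1/20*pi_3 + 1/10*pi_4 + 1/20*pi_5
  pi_2 = 1/20*pi_1 + 1/10*pi_2 + 1/5*pi_3 + 3/20*pi_4 + 1/20*pi_5
  pi_3 = 1/20*pi_1 + 1/5*pi_2 + 7/20*pi_3 + 1/2*pi_4 + 3/20*pi_5
  pi_4 = 3/20*pi_1 + 1/10*pi_2 + 1/5*pi_3 + 1/5*pi_4 + 1/10*pi_5
  pi_5 = 3/5*pi_1 + 3/20*pi_2 + 1/5*pi_3 + 1/20*pi_4 + 13/20*pi_5
with normalization: pi_1 + pi_2 + pi_3 + pi_4 + pi_5 = 1.

Using the first 4 balance equations plus normalization, the linear system A*pi = b is:
  [-17/20, 9/20, 1/20, 1/10, 1/20] . pi = 0
  [1/20, -9/10, 1/5, 3/20, 1/20] . pi = 0
  [1/20, 1/5, -13/20, 1/2, 3/20] . pi = 0
  [3/20, 1/10, 1/5, -4/5, 1/10] . pi = 0
  [1, 1, 1, 1, 1] . pi = 1

Solving yields:
  pi_1 = 10298/92943
  pi_2 = 3292/30981
  pi_3 = 22625/92943
  pi_4 = 4471/30981
  pi_5 = 1597/4041

Verification (pi * P):
  10298/92943*3/20 + 3292/30981*9/20 + 22625/92943*1/20 + 4471/30981*1/10 + 1597/4041*1/20 = 10298/92943 = pi_1  (ok)
  10298/92943*1/20 + 3292/30981*1/10 + 22625/92943*1/5 + 4471/30981*3/20 + 1597/4041*1/20 = 3292/30981 = pi_2  (ok)
  10298/92943*1/20 + 3292/30981*1/5 + 22625/92943*7/20 + 4471/30981*1/2 + 1597/4041*3/20 = 22625/92943 = pi_3  (ok)
  10298/92943*3/20 + 3292/30981*1/10 + 22625/92943*1/5 + 4471/30981*1/5 + 1597/4041*1/10 = 4471/30981 = pi_4  (ok)
  10298/92943*3/5 + 3292/30981*3/20 + 22625/92943*1/5 + 4471/30981*1/20 + 1597/4041*13/20 = 1597/4041 = pi_5  (ok)

Answer: 10298/92943 3292/30981 22625/92943 4471/30981 1597/4041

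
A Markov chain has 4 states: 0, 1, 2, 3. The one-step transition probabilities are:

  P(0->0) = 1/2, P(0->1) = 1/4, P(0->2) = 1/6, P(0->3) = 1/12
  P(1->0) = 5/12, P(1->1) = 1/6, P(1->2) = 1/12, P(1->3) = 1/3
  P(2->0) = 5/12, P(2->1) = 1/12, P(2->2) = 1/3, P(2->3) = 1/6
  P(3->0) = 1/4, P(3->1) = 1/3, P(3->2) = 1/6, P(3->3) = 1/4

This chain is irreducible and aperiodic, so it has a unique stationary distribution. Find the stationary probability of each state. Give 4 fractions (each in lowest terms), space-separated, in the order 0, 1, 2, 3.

Answer: 527/1251 272/1251 223/1251 229/1251

Derivation:
The stationary distribution satisfies pi = pi * P, i.e.:
  pi_0 = 1/2*pi_0 + 5/12*pi_1 + 5/12*pi_2 + 1/4*pi_3
  pi_1 = 1/4*pi_0 + 1/6*pi_1 + 1/12*pi_2 + 1/3*pi_3
  pi_2 = 1/6*pi_0 + 1/12*pi_1 + 1/3*pi_2 + 1/6*pi_3
  pi_3 = 1/12*pi_0 + 1/3*pi_1 + 1/6*pi_2 + 1/4*pi_3
with normalization: pi_0 + pi_1 + pi_2 + pi_3 = 1.

Using the first 3 balance equations plus normalization, the linear system A*pi = b is:
  [-1/2, 5/12, 5/12, 1/4] . pi = 0
  [1/4, -5/6, 1/12, 1/3] . pi = 0
  [1/6, 1/12, -2/3, 1/6] . pi = 0
  [1, 1, 1, 1] . pi = 1

Solving yields:
  pi_0 = 527/1251
  pi_1 = 272/1251
  pi_2 = 223/1251
  pi_3 = 229/1251

Verification (pi * P):
  527/1251*1/2 + 272/1251*5/12 + 223/1251*5/12 + 229/1251*1/4 = 527/1251 = pi_0  (ok)
  527/1251*1/4 + 272/1251*1/6 + 223/1251*1/12 + 229/1251*1/3 = 272/1251 = pi_1  (ok)
  527/1251*1/6 + 272/1251*1/12 + 223/1251*1/3 + 229/1251*1/6 = 223/1251 = pi_2  (ok)
  527/1251*1/12 + 272/1251*1/3 + 223/1251*1/6 + 229/1251*1/4 = 229/1251 = pi_3  (ok)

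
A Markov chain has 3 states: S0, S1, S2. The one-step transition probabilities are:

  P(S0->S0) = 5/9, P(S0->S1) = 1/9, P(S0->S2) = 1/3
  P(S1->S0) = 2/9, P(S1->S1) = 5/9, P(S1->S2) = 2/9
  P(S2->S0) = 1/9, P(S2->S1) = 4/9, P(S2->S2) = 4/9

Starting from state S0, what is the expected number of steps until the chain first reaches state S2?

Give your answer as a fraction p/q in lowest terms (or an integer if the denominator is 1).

Answer: 45/14

Derivation:
Let h_i = expected steps to first reach S2 from state i.
Boundary: h_S2 = 0.
First-step equations for the other states:
  h_S0 = 1 + 5/9*h_S0 + 1/9*h_S1 + 1/3*h_S2
  h_S1 = 1 + 2/9*h_S0 + 5/9*h_S1 + 2/9*h_S2

Substituting h_S2 = 0 and rearranging gives the linear system (I - Q) h = 1:
  [4/9, -1/9] . (h_S0, h_S1) = 1
  [-2/9, 4/9] . (h_S0, h_S1) = 1

Solving yields:
  h_S0 = 45/14
  h_S1 = 27/7

Starting state is S0, so the expected hitting time is h_S0 = 45/14.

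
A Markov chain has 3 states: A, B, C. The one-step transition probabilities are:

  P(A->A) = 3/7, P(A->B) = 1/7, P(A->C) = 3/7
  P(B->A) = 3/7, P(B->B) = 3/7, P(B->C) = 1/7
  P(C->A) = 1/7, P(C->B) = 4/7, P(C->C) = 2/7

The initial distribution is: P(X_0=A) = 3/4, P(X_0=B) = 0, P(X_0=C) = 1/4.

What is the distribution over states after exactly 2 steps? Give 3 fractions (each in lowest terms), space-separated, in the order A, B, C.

Propagating the distribution step by step (d_{t+1} = d_t * P):
d_0 = (A=3/4, B=0, C=1/4)
  d_1[A] = 3/4*3/7 + 0*3/7 + 1/4*1/7 = 5/14
  d_1[B] = 3/4*1/7 + 0*3/7 + 1/4*4/7 = 1/4
  d_1[C] = 3/4*3/7 + 0*1/7 + 1/4*2/7 = 11/28
d_1 = (A=5/14, B=1/4, C=11/28)
  d_2[A] = 5/14*3/7 + 1/4*3/7 + 11/28*1/7 = 31/98
  d_2[B] = 5/14*1/7 + 1/4*3/7 + 11/28*4/7 = 75/196
  d_2[C] = 5/14*3/7 + 1/4*1/7 + 11/28*2/7 = 59/196
d_2 = (A=31/98, B=75/196, C=59/196)

Answer: 31/98 75/196 59/196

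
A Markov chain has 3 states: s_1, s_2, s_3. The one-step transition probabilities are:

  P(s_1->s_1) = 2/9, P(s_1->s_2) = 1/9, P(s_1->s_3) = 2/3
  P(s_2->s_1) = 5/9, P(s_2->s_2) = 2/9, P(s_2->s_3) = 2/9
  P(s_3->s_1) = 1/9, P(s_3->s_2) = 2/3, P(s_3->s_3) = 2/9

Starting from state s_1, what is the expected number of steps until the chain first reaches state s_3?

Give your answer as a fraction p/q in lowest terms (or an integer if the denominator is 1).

Let h_i = expected steps to first reach s_3 from state i.
Boundary: h_s_3 = 0.
First-step equations for the other states:
  h_s_1 = 1 + 2/9*h_s_1 + 1/9*h_s_2 + 2/3*h_s_3
  h_s_2 = 1 + 5/9*h_s_1 + 2/9*h_s_2 + 2/9*h_s_3

Substituting h_s_3 = 0 and rearranging gives the linear system (I - Q) h = 1:
  [7/9, -1/9] . (h_s_1, h_s_2) = 1
  [-5/9, 7/9] . (h_s_1, h_s_2) = 1

Solving yields:
  h_s_1 = 18/11
  h_s_2 = 27/11

Starting state is s_1, so the expected hitting time is h_s_1 = 18/11.

Answer: 18/11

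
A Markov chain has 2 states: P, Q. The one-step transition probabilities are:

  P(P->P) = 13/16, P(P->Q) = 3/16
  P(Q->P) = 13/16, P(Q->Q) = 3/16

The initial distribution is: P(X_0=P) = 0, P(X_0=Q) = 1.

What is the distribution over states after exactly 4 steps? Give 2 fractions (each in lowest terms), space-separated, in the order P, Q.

Answer: 13/16 3/16

Derivation:
Propagating the distribution step by step (d_{t+1} = d_t * P):
d_0 = (P=0, Q=1)
  d_1[P] = 0*13/16 + 1*13/16 = 13/16
  d_1[Q] = 0*3/16 + 1*3/16 = 3/16
d_1 = (P=13/16, Q=3/16)
  d_2[P] = 13/16*13/16 + 3/16*13/16 = 13/16
  d_2[Q] = 13/16*3/16 + 3/16*3/16 = 3/16
d_2 = (P=13/16, Q=3/16)
  d_3[P] = 13/16*13/16 + 3/16*13/16 = 13/16
  d_3[Q] = 13/16*3/16 + 3/16*3/16 = 3/16
d_3 = (P=13/16, Q=3/16)
  d_4[P] = 13/16*13/16 + 3/16*13/16 = 13/16
  d_4[Q] = 13/16*3/16 + 3/16*3/16 = 3/16
d_4 = (P=13/16, Q=3/16)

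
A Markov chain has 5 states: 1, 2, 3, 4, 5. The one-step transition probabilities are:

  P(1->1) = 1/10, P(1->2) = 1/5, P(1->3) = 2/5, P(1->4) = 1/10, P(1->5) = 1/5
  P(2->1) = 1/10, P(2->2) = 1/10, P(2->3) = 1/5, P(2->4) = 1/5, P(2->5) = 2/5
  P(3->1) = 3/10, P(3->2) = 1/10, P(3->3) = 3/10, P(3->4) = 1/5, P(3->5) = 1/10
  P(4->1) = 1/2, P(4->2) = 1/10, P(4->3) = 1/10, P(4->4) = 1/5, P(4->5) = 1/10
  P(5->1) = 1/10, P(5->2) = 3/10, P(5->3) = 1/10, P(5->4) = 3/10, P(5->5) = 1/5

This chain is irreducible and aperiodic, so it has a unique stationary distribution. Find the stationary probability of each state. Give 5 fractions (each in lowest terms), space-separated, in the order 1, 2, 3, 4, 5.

Answer: 1201/5351 858/5351 2453/10702 2103/10702 1014/5351

Derivation:
The stationary distribution satisfies pi = pi * P, i.e.:
  pi_1 = 1/10*pi_1 + 1/10*pi_2 + 3/10*pi_3 + 1/2*pi_4 + 1/10*pi_5
  pi_2 = 1/5*pi_1 + 1/10*pi_2 + 1/10*pi_3 + 1/10*pi_4 + 3/10*pi_5
  pi_3 = 2/5*pi_1 + 1/5*pi_2 + 3/10*pi_3 + 1/10*pi_4 + 1/10*pi_5
  pi_4 = 1/10*pi_1 + 1/5*pi_2 + 1/5*pi_3 + 1/5*pi_4 + 3/10*pi_5
  pi_5 = 1/5*pi_1 + 2/5*pi_2 + 1/10*pi_3 + 1/10*pi_4 + 1/5*pi_5
with normalization: pi_1 + pi_2 + pi_3 + pi_4 + pi_5 = 1.

Using the first 4 balance equations plus normalization, the linear system A*pi = b is:
  [-9/10, 1/10, 3/10, 1/2, 1/10] . pi = 0
  [1/5, -9/10, 1/10, 1/10, 3/10] . pi = 0
  [2/5, 1/5, -7/10, 1/10, 1/10] . pi = 0
  [1/10, 1/5, 1/5, -4/5, 3/10] . pi = 0
  [1, 1, 1, 1, 1] . pi = 1

Solving yields:
  pi_1 = 1201/5351
  pi_2 = 858/5351
  pi_3 = 2453/10702
  pi_4 = 2103/10702
  pi_5 = 1014/5351

Verification (pi * P):
  1201/5351*1/10 + 858/5351*1/10 + 2453/10702*3/10 + 2103/10702*1/2 + 1014/5351*1/10 = 1201/5351 = pi_1  (ok)
  1201/5351*1/5 + 858/5351*1/10 + 2453/10702*1/10 + 2103/10702*1/10 + 1014/5351*3/10 = 858/5351 = pi_2  (ok)
  1201/5351*2/5 + 858/5351*1/5 + 2453/10702*3/10 + 2103/10702*1/10 + 1014/5351*1/10 = 2453/10702 = pi_3  (ok)
  1201/5351*1/10 + 858/5351*1/5 + 2453/10702*1/5 + 2103/10702*1/5 + 1014/5351*3/10 = 2103/10702 = pi_4  (ok)
  1201/5351*1/5 + 858/5351*2/5 + 2453/10702*1/10 + 2103/10702*1/10 + 1014/5351*1/5 = 1014/5351 = pi_5  (ok)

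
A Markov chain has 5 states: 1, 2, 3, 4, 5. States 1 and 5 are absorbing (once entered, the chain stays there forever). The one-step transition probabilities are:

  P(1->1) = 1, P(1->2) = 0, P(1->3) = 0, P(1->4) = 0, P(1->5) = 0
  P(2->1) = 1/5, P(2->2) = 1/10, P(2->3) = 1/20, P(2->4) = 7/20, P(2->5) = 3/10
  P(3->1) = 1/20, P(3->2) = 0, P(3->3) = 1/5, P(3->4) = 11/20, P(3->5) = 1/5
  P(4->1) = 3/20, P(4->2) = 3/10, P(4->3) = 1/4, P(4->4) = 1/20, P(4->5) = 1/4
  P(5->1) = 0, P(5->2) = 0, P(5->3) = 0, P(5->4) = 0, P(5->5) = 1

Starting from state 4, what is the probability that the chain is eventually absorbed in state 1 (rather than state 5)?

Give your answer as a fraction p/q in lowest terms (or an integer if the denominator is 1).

Let a_i = P(absorbed in 1 | start in state i).
Boundary conditions: a_1 = 1, a_5 = 0.
For each transient state i, a_i = sum_j P(i->j) * a_j:
  a_2 = 1/5*a_1 + 1/10*a_2 + 1/20*a_3 + 7/20*a_4 + 3/10*a_5
  a_3 = 1/20*a_1 + 0*a_2 + 1/5*a_3 + 11/20*a_4 + 1/5*a_5
  a_4 = 3/20*a_1 + 3/10*a_2 + 1/4*a_3 + 1/20*a_4 + 1/4*a_5

Substituting a_1 = 1 and a_5 = 0, rearrange to (I - Q) a = r where r[i] = P(i -> 1):
  [9/10, -1/20, -7/20] . (a_2, a_3, a_4) = 1/5
  [0, 4/5, -11/20] . (a_2, a_3, a_4) = 1/20
  [-3/10, -1/4, 19/20] . (a_2, a_3, a_4) = 3/20

Solving yields:
  a_2 = 473/1248
  a_3 = 193/624
  a_4 = 14/39

Starting state is 4, so the absorption probability is a_4 = 14/39.

Answer: 14/39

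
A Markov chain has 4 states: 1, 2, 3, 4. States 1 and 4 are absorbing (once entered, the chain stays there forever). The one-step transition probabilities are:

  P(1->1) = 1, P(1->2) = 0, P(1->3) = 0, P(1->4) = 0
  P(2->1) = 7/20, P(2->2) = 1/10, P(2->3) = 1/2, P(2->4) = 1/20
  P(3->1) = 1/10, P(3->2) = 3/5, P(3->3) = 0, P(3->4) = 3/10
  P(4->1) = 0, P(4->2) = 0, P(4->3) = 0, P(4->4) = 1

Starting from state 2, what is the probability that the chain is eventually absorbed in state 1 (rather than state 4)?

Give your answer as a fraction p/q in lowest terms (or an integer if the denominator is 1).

Answer: 2/3

Derivation:
Let a_i = P(absorbed in 1 | start in state i).
Boundary conditions: a_1 = 1, a_4 = 0.
For each transient state i, a_i = sum_j P(i->j) * a_j:
  a_2 = 7/20*a_1 + 1/10*a_2 + 1/2*a_3 + 1/20*a_4
  a_3 = 1/10*a_1 + 3/5*a_2 + 0*a_3 + 3/10*a_4

Substituting a_1 = 1 and a_4 = 0, rearrange to (I - Q) a = r where r[i] = P(i -> 1):
  [9/10, -1/2] . (a_2, a_3) = 7/20
  [-3/5, 1] . (a_2, a_3) = 1/10

Solving yields:
  a_2 = 2/3
  a_3 = 1/2

Starting state is 2, so the absorption probability is a_2 = 2/3.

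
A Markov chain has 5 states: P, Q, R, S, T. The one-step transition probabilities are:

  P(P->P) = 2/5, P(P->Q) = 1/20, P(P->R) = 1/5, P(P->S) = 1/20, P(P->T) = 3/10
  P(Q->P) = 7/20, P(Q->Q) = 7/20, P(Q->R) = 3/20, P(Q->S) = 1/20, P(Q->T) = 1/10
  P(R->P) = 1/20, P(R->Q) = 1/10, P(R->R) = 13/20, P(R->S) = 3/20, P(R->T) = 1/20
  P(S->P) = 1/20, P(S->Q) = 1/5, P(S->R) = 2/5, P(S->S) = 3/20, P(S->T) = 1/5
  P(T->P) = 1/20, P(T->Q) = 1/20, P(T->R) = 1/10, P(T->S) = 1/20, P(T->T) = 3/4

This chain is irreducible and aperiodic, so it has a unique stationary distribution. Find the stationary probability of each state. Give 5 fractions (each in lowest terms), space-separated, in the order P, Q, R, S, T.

Answer: 577/4450 1017/8900 2891/8900 2447/26700 9067/26700

Derivation:
The stationary distribution satisfies pi = pi * P, i.e.:
  pi_P = 2/5*pi_P + 7/20*pi_Q + 1/20*pi_R + 1/20*pi_S + 1/20*pi_T
  pi_Q = 1/20*pi_P + 7/20*pi_Q + 1/10*pi_R + 1/5*pi_S + 1/20*pi_T
  pi_R = 1/5*pi_P + 3/20*pi_Q + 13/20*pi_R + 2/5*pi_S + 1/10*pi_T
  pi_S = 1/20*pi_P + 1/20*pi_Q + 3/20*pi_R + 3/20*pi_S + 1/20*pi_T
  pi_T = 3/10*pi_P + 1/10*pi_Q + 1/20*pi_R + 1/5*pi_S + 3/4*pi_T
with normalization: pi_P + pi_Q + pi_R + pi_S + pi_T = 1.

Using the first 4 balance equations plus normalization, the linear system A*pi = b is:
  [-3/5, 7/20, 1/20, 1/20, 1/20] . pi = 0
  [1/20, -13/20, 1/10, 1/5, 1/20] . pi = 0
  [1/5, 3/20, -7/20, 2/5, 1/10] . pi = 0
  [1/20, 1/20, 3/20, -17/20, 1/20] . pi = 0
  [1, 1, 1, 1, 1] . pi = 1

Solving yields:
  pi_P = 577/4450
  pi_Q = 1017/8900
  pi_R = 2891/8900
  pi_S = 2447/26700
  pi_T = 9067/26700

Verification (pi * P):
  577/4450*2/5 + 1017/8900*7/20 + 2891/8900*1/20 + 2447/26700*1/20 + 9067/26700*1/20 = 577/4450 = pi_P  (ok)
  577/4450*1/20 + 1017/8900*7/20 + 2891/8900*1/10 + 2447/26700*1/5 + 9067/26700*1/20 = 1017/8900 = pi_Q  (ok)
  577/4450*1/5 + 1017/8900*3/20 + 2891/8900*13/20 + 2447/26700*2/5 + 9067/26700*1/10 = 2891/8900 = pi_R  (ok)
  577/4450*1/20 + 1017/8900*1/20 + 2891/8900*3/20 + 2447/26700*3/20 + 9067/26700*1/20 = 2447/26700 = pi_S  (ok)
  577/4450*3/10 + 1017/8900*1/10 + 2891/8900*1/20 + 2447/26700*1/5 + 9067/26700*3/4 = 9067/26700 = pi_T  (ok)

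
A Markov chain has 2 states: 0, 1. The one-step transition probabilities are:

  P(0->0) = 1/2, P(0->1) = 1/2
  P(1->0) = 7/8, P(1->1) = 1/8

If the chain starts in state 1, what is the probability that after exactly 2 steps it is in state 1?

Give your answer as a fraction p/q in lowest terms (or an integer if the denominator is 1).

Answer: 29/64

Derivation:
Computing P^2 by repeated multiplication:
P^1 =
  0: [1/2, 1/2]
  1: [7/8, 1/8]
P^2 =
  0: [11/16, 5/16]
  1: [35/64, 29/64]

(P^2)[1 -> 1] = 29/64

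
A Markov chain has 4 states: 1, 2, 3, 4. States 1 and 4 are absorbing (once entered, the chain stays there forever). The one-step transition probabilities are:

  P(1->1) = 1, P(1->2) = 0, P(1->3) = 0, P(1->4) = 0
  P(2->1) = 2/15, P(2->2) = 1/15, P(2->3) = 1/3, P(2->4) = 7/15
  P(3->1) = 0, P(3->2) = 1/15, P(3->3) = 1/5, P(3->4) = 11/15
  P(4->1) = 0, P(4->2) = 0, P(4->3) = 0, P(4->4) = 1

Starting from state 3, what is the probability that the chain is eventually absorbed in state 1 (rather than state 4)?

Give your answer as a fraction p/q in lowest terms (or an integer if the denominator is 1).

Let a_i = P(absorbed in 1 | start in state i).
Boundary conditions: a_1 = 1, a_4 = 0.
For each transient state i, a_i = sum_j P(i->j) * a_j:
  a_2 = 2/15*a_1 + 1/15*a_2 + 1/3*a_3 + 7/15*a_4
  a_3 = 0*a_1 + 1/15*a_2 + 1/5*a_3 + 11/15*a_4

Substituting a_1 = 1 and a_4 = 0, rearrange to (I - Q) a = r where r[i] = P(i -> 1):
  [14/15, -1/3] . (a_2, a_3) = 2/15
  [-1/15, 4/5] . (a_2, a_3) = 0

Solving yields:
  a_2 = 24/163
  a_3 = 2/163

Starting state is 3, so the absorption probability is a_3 = 2/163.

Answer: 2/163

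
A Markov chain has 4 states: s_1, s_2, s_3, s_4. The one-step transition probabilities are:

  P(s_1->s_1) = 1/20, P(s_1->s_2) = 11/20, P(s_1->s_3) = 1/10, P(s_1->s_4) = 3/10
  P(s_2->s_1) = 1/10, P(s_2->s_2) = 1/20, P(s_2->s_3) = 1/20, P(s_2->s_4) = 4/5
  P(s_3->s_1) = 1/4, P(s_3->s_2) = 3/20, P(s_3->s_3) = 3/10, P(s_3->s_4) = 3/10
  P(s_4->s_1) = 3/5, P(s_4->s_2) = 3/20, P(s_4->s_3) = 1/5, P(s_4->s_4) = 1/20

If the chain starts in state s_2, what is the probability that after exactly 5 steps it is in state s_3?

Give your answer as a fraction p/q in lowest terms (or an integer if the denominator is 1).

Answer: 126381/800000

Derivation:
Computing P^5 by repeated multiplication:
P^1 =
  s_1: [1/20, 11/20, 1/10, 3/10]
  s_2: [1/10, 1/20, 1/20, 4/5]
  s_3: [1/4, 3/20, 3/10, 3/10]
  s_4: [3/5, 3/20, 1/5, 1/20]
P^2 =
  s_1: [21/80, 23/200, 49/400, 1/2]
  s_2: [201/400, 37/200, 3/16, 1/8]
  s_3: [113/400, 47/200, 73/400, 3/10]
  s_4: [1/8, 3/8, 11/80, 29/80]
P^3 =
  s_1: [1421/4000, 487/2000, 27/160, 93/400]
  s_2: [331/2000, 133/400, 563/4000, 289/800]
  s_3: [1053/4000, 479/2000, 619/4000, 137/400]
  s_4: [473/1600, 13/80, 29/200, 127/320]
P^4 =
  s_1: [1119/5000, 1071/4000, 5793/40000, 2909/8000]
  s_2: [23477/80000, 3659/20000, 2953/20000, 1203/3200]
  s_3: [2813/10000, 4627/20000, 6129/40000, 2673/8000]
  s_4: [9773/32000, 63/250, 2569/16000, 361/1280]
P^5 =
  s_1: [233877/800000, 42549/200000, 7597/50000, 439/1280]
  s_2: [472709/1600000, 24909/100000, 126381/800000, 95197/320000]
  s_3: [44157/160000, 47877/200000, 15249/100000, 53143/160000]
  s_4: [159891/640000, 19757/80000, 47269/320000, 45503/128000]

(P^5)[s_2 -> s_3] = 126381/800000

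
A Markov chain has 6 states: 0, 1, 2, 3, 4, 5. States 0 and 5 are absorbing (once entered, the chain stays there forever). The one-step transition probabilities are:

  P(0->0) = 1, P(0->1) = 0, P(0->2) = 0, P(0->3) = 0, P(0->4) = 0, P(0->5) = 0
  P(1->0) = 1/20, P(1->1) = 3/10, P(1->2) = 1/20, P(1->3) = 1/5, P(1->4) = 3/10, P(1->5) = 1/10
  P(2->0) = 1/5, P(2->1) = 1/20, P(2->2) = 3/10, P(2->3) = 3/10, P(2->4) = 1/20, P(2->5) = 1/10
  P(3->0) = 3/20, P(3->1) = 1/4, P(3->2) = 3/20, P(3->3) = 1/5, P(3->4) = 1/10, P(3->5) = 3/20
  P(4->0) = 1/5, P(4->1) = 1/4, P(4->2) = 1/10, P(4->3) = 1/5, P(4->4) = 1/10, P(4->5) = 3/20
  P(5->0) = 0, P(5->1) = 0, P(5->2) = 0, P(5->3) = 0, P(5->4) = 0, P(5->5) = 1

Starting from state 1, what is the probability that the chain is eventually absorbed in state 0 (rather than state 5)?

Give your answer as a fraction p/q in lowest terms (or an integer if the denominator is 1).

Answer: 598/1217

Derivation:
Let a_i = P(absorbed in 0 | start in state i).
Boundary conditions: a_0 = 1, a_5 = 0.
For each transient state i, a_i = sum_j P(i->j) * a_j:
  a_1 = 1/20*a_0 + 3/10*a_1 + 1/20*a_2 + 1/5*a_3 + 3/10*a_4 + 1/10*a_5
  a_2 = 1/5*a_0 + 1/20*a_1 + 3/10*a_2 + 3/10*a_3 + 1/20*a_4 + 1/10*a_5
  a_3 = 3/20*a_0 + 1/4*a_1 + 3/20*a_2 + 1/5*a_3 + 1/10*a_4 + 3/20*a_5
  a_4 = 1/5*a_0 + 1/4*a_1 + 1/10*a_2 + 1/5*a_3 + 1/10*a_4 + 3/20*a_5

Substituting a_0 = 1 and a_5 = 0, rearrange to (I - Q) a = r where r[i] = P(i -> 0):
  [7/10, -1/20, -1/5, -3/10] . (a_1, a_2, a_3, a_4) = 1/20
  [-1/20, 7/10, -3/10, -1/20] . (a_1, a_2, a_3, a_4) = 1/5
  [-1/4, -3/20, 4/5, -1/10] . (a_1, a_2, a_3, a_4) = 3/20
  [-1/4, -1/10, -1/5, 9/10] . (a_1, a_2, a_3, a_4) = 1/5

Solving yields:
  a_1 = 598/1217
  a_2 = 707/1217
  a_3 = 1259/2434
  a_4 = 655/1217

Starting state is 1, so the absorption probability is a_1 = 598/1217.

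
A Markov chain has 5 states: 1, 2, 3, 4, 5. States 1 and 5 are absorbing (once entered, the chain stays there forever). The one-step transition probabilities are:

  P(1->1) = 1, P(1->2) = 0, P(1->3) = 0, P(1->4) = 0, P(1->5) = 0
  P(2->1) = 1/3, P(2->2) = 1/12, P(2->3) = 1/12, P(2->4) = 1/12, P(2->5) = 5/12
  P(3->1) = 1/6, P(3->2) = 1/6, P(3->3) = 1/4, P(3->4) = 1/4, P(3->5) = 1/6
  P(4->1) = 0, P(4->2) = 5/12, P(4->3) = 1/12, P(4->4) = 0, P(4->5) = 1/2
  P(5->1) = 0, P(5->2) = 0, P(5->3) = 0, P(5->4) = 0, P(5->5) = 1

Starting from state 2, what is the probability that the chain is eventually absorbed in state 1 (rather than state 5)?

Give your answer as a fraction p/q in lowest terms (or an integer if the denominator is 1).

Answer: 446/1069

Derivation:
Let a_i = P(absorbed in 1 | start in state i).
Boundary conditions: a_1 = 1, a_5 = 0.
For each transient state i, a_i = sum_j P(i->j) * a_j:
  a_2 = 1/3*a_1 + 1/12*a_2 + 1/12*a_3 + 1/12*a_4 + 5/12*a_5
  a_3 = 1/6*a_1 + 1/6*a_2 + 1/4*a_3 + 1/4*a_4 + 1/6*a_5
  a_4 = 0*a_1 + 5/12*a_2 + 1/12*a_3 + 0*a_4 + 1/2*a_5

Substituting a_1 = 1 and a_5 = 0, rearrange to (I - Q) a = r where r[i] = P(i -> 1):
  [11/12, -1/12, -1/12] . (a_2, a_3, a_4) = 1/3
  [-1/6, 3/4, -1/4] . (a_2, a_3, a_4) = 1/6
  [-5/12, -1/12, 1] . (a_2, a_3, a_4) = 0

Solving yields:
  a_2 = 446/1069
  a_3 = 410/1069
  a_4 = 220/1069

Starting state is 2, so the absorption probability is a_2 = 446/1069.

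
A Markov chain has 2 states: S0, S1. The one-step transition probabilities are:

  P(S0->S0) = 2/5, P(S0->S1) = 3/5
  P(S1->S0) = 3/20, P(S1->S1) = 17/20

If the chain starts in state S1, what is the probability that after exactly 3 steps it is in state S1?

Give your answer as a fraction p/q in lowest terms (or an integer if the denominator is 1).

Answer: 257/320

Derivation:
Computing P^3 by repeated multiplication:
P^1 =
  S0: [2/5, 3/5]
  S1: [3/20, 17/20]
P^2 =
  S0: [1/4, 3/4]
  S1: [3/16, 13/16]
P^3 =
  S0: [17/80, 63/80]
  S1: [63/320, 257/320]

(P^3)[S1 -> S1] = 257/320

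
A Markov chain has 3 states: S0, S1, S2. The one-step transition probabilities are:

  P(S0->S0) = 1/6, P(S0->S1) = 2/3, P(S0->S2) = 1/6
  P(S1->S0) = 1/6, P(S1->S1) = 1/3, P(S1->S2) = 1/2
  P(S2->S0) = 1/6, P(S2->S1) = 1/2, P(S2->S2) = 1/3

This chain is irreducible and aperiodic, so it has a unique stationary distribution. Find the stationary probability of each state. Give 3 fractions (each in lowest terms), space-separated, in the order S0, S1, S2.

The stationary distribution satisfies pi = pi * P, i.e.:
  pi_S0 = 1/6*pi_S0 + 1/6*pi_S1 + 1/6*pi_S2
  pi_S1 = 2/3*pi_S0 + 1/3*pi_S1 + 1/2*pi_S2
  pi_S2 = 1/6*pi_S0 + 1/2*pi_S1 + 1/3*pi_S2
with normalization: pi_S0 + pi_S1 + pi_S2 = 1.

Using the first 2 balance equations plus normalization, the linear system A*pi = b is:
  [-5/6, 1/6, 1/6] . pi = 0
  [2/3, -2/3, 1/2] . pi = 0
  [1, 1, 1] . pi = 1

Solving yields:
  pi_S0 = 1/6
  pi_S1 = 19/42
  pi_S2 = 8/21

Verification (pi * P):
  1/6*1/6 + 19/42*1/6 + 8/21*1/6 = 1/6 = pi_S0  (ok)
  1/6*2/3 + 19/42*1/3 + 8/21*1/2 = 19/42 = pi_S1  (ok)
  1/6*1/6 + 19/42*1/2 + 8/21*1/3 = 8/21 = pi_S2  (ok)

Answer: 1/6 19/42 8/21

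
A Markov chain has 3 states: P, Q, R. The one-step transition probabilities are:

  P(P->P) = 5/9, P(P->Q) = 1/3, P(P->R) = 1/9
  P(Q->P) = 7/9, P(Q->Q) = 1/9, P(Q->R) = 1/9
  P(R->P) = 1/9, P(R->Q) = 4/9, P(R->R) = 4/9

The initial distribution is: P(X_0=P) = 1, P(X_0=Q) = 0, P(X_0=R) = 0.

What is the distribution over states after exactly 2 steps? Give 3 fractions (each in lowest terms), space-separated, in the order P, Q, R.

Propagating the distribution step by step (d_{t+1} = d_t * P):
d_0 = (P=1, Q=0, R=0)
  d_1[P] = 1*5/9 + 0*7/9 + 0*1/9 = 5/9
  d_1[Q] = 1*1/3 + 0*1/9 + 0*4/9 = 1/3
  d_1[R] = 1*1/9 + 0*1/9 + 0*4/9 = 1/9
d_1 = (P=5/9, Q=1/3, R=1/9)
  d_2[P] = 5/9*5/9 + 1/3*7/9 + 1/9*1/9 = 47/81
  d_2[Q] = 5/9*1/3 + 1/3*1/9 + 1/9*4/9 = 22/81
  d_2[R] = 5/9*1/9 + 1/3*1/9 + 1/9*4/9 = 4/27
d_2 = (P=47/81, Q=22/81, R=4/27)

Answer: 47/81 22/81 4/27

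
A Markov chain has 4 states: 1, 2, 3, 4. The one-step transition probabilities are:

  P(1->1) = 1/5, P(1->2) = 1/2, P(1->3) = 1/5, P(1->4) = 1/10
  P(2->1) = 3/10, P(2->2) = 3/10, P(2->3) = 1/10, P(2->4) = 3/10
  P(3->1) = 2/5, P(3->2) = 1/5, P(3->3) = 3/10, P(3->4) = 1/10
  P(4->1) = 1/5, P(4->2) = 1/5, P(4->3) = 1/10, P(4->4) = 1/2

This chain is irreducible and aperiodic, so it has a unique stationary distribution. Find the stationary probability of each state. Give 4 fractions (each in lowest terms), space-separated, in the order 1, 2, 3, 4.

The stationary distribution satisfies pi = pi * P, i.e.:
  pi_1 = 1/5*pi_1 + 3/10*pi_2 + 2/5*pi_3 + 1/5*pi_4
  pi_2 = 1/2*pi_1 + 3/10*pi_2 + 1/5*pi_3 + 1/5*pi_4
  pi_3 = 1/5*pi_1 + 1/10*pi_2 + 3/10*pi_3 + 1/10*pi_4
  pi_4 = 1/10*pi_1 + 3/10*pi_2 + 1/10*pi_3 + 1/2*pi_4
with normalization: pi_1 + pi_2 + pi_3 + pi_4 = 1.

Using the first 3 balance equations plus normalization, the linear system A*pi = b is:
  [-4/5, 3/10, 2/5, 1/5] . pi = 0
  [1/2, -7/10, 1/5, 1/5] . pi = 0
  [1/5, 1/10, -7/10, 1/10] . pi = 0
  [1, 1, 1, 1] . pi = 1

Solving yields:
  pi_1 = 89/339
  pi_2 = 35/113
  pi_3 = 107/678
  pi_4 = 61/226

Verification (pi * P):
  89/339*1/5 + 35/113*3/10 + 107/678*2/5 + 61/226*1/5 = 89/339 = pi_1  (ok)
  89/339*1/2 + 35/113*3/10 + 107/678*1/5 + 61/226*1/5 = 35/113 = pi_2  (ok)
  89/339*1/5 + 35/113*1/10 + 107/678*3/10 + 61/226*1/10 = 107/678 = pi_3  (ok)
  89/339*1/10 + 35/113*3/10 + 107/678*1/10 + 61/226*1/2 = 61/226 = pi_4  (ok)

Answer: 89/339 35/113 107/678 61/226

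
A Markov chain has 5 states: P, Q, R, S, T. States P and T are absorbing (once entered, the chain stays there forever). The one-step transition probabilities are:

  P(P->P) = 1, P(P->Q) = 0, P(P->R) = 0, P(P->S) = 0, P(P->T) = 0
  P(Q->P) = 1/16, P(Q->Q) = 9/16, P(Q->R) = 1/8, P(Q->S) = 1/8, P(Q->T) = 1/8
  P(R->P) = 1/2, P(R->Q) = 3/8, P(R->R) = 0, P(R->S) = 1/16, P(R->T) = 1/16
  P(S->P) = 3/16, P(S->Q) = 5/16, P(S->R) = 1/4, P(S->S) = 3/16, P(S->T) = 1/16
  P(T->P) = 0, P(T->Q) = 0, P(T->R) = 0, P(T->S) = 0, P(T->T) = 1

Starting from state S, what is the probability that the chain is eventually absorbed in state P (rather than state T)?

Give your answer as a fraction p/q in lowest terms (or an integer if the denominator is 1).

Let a_i = P(absorbed in P | start in state i).
Boundary conditions: a_P = 1, a_T = 0.
For each transient state i, a_i = sum_j P(i->j) * a_j:
  a_Q = 1/16*a_P + 9/16*a_Q + 1/8*a_R + 1/8*a_S + 1/8*a_T
  a_R = 1/2*a_P + 3/8*a_Q + 0*a_R + 1/16*a_S + 1/16*a_T
  a_S = 3/16*a_P + 5/16*a_Q + 1/4*a_R + 3/16*a_S + 1/16*a_T

Substituting a_P = 1 and a_T = 0, rearrange to (I - Q) a = r where r[i] = P(i -> P):
  [7/16, -1/8, -1/8] . (a_Q, a_R, a_S) = 1/16
  [-3/8, 1, -1/16] . (a_Q, a_R, a_S) = 1/2
  [-5/16, -1/4, 13/16] . (a_Q, a_R, a_S) = 3/16

Solving yields:
  a_Q = 17/31
  a_R = 394/527
  a_S = 354/527

Starting state is S, so the absorption probability is a_S = 354/527.

Answer: 354/527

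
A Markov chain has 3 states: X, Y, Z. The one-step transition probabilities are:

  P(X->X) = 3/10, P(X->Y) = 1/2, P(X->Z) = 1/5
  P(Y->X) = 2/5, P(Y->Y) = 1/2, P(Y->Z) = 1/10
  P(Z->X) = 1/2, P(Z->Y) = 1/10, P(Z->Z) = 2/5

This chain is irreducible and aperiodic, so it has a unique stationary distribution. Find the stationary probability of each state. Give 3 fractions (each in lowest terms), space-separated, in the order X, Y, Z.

The stationary distribution satisfies pi = pi * P, i.e.:
  pi_X = 3/10*pi_X + 2/5*pi_Y + 1/2*pi_Z
  pi_Y = 1/2*pi_X + 1/2*pi_Y + 1/10*pi_Z
  pi_Z = 1/5*pi_X + 1/10*pi_Y + 2/5*pi_Z
with normalization: pi_X + pi_Y + pi_Z = 1.

Using the first 2 balance equations plus normalization, the linear system A*pi = b is:
  [-7/10, 2/5, 1/2] . pi = 0
  [1/2, -1/2, 1/10] . pi = 0
  [1, 1, 1] . pi = 1

Solving yields:
  pi_X = 29/76
  pi_Y = 8/19
  pi_Z = 15/76

Verification (pi * P):
  29/76*3/10 + 8/19*2/5 + 15/76*1/2 = 29/76 = pi_X  (ok)
  29/76*1/2 + 8/19*1/2 + 15/76*1/10 = 8/19 = pi_Y  (ok)
  29/76*1/5 + 8/19*1/10 + 15/76*2/5 = 15/76 = pi_Z  (ok)

Answer: 29/76 8/19 15/76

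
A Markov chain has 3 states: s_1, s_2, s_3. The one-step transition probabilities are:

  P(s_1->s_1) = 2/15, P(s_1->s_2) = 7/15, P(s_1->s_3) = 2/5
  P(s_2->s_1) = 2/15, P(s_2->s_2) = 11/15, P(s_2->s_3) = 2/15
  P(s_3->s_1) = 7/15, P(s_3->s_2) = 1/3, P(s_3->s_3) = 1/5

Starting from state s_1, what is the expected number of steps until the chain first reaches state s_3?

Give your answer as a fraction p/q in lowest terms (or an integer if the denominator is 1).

Answer: 165/38

Derivation:
Let h_i = expected steps to first reach s_3 from state i.
Boundary: h_s_3 = 0.
First-step equations for the other states:
  h_s_1 = 1 + 2/15*h_s_1 + 7/15*h_s_2 + 2/5*h_s_3
  h_s_2 = 1 + 2/15*h_s_1 + 11/15*h_s_2 + 2/15*h_s_3

Substituting h_s_3 = 0 and rearranging gives the linear system (I - Q) h = 1:
  [13/15, -7/15] . (h_s_1, h_s_2) = 1
  [-2/15, 4/15] . (h_s_1, h_s_2) = 1

Solving yields:
  h_s_1 = 165/38
  h_s_2 = 225/38

Starting state is s_1, so the expected hitting time is h_s_1 = 165/38.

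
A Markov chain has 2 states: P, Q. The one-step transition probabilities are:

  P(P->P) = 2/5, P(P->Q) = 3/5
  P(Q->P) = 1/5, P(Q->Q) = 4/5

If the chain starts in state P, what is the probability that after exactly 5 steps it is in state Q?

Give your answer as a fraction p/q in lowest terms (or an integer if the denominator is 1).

Answer: 2343/3125

Derivation:
Computing P^5 by repeated multiplication:
P^1 =
  P: [2/5, 3/5]
  Q: [1/5, 4/5]
P^2 =
  P: [7/25, 18/25]
  Q: [6/25, 19/25]
P^3 =
  P: [32/125, 93/125]
  Q: [31/125, 94/125]
P^4 =
  P: [157/625, 468/625]
  Q: [156/625, 469/625]
P^5 =
  P: [782/3125, 2343/3125]
  Q: [781/3125, 2344/3125]

(P^5)[P -> Q] = 2343/3125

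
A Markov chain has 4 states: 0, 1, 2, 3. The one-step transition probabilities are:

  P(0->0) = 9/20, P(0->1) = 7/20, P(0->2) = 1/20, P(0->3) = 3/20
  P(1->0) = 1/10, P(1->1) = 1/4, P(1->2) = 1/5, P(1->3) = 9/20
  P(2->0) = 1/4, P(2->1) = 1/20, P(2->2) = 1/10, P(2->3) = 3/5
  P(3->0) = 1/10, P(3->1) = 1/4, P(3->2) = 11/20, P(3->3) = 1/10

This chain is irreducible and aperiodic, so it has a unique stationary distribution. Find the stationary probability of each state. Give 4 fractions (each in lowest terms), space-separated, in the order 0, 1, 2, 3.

The stationary distribution satisfies pi = pi * P, i.e.:
  pi_0 = 9/20*pi_0 + 1/10*pi_1 + 1/4*pi_2 + 1/10*pi_3
  pi_1 = 7/20*pi_0 + 1/4*pi_1 + 1/20*pi_2 + 1/4*pi_3
  pi_2 = 1/20*pi_0 + 1/5*pi_1 + 1/10*pi_2 + 11/20*pi_3
  pi_3 = 3/20*pi_0 + 9/20*pi_1 + 3/5*pi_2 + 1/10*pi_3
with normalization: pi_0 + pi_1 + pi_2 + pi_3 = 1.

Using the first 3 balance equations plus normalization, the linear system A*pi = b is:
  [-11/20, 1/10, 1/4, 1/10] . pi = 0
  [7/20, -3/4, 1/20, 1/4] . pi = 0
  [1/20, 1/5, -9/10, 11/20] . pi = 0
  [1, 1, 1, 1] . pi = 1

Solving yields:
  pi_0 = 553/2606
  pi_1 = 575/2606
  pi_2 = 659/2606
  pi_3 = 819/2606

Verification (pi * P):
  553/2606*9/20 + 575/2606*1/10 + 659/2606*1/4 + 819/2606*1/10 = 553/2606 = pi_0  (ok)
  553/2606*7/20 + 575/2606*1/4 + 659/2606*1/20 + 819/2606*1/4 = 575/2606 = pi_1  (ok)
  553/2606*1/20 + 575/2606*1/5 + 659/2606*1/10 + 819/2606*11/20 = 659/2606 = pi_2  (ok)
  553/2606*3/20 + 575/2606*9/20 + 659/2606*3/5 + 819/2606*1/10 = 819/2606 = pi_3  (ok)

Answer: 553/2606 575/2606 659/2606 819/2606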